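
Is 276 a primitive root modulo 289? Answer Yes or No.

φ(289) = φ(17^2) = 17·(17−1) = 272 = 2^4 · 17.
An element g generates (Z/289Z)^× iff g^(272/q) ≢ 1 (mod 289) for each prime q ∈ {2, 17}.
276^136 ≡ 1 (mod 289)  [q = 2: ≡ 1 ✗]
276^16 ≡ 86 (mod 289)  [q = 17: ≢ 1 ✓]
The check at q = 2 fails, so 276 generates a proper subgroup.

No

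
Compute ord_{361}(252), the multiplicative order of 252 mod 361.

171

By Lagrange's theorem, ord_361(252) divides φ(361) = φ(19^2) = 19·(19−1) = 342 = 2 · 3^2 · 19.
Divisors of 342: 1, 2, 3, 6, 9, 18, 19, 38, 57, 114, 171, 342.
Evaluate successive powers at the divisors of 342:
252^1 ≡ 252 (mod 361)
252^2 ≡ 329 (mod 361)
252^3 ≡ 239 (mod 361)
252^6 ≡ 83 (mod 361)
252^9 ≡ 343 (mod 361)
252^18 ≡ 324 (mod 361)
252^19 ≡ 62 (mod 361)
252^38 ≡ 234 (mod 361)
252^57 ≡ 68 (mod 361)
252^114 ≡ 292 (mod 361)
252^171 ≡ 1 (mod 361) ✓
Therefore the multiplicative order of 252 modulo 361 is 171.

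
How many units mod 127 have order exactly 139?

φ(127) = 127 − 1 = 126 = 2 · 3^2 · 7.
In a cyclic group of order 126, there are φ(d) elements of order d for each divisor d of 126, and zero for non-divisors.
Here 126 is not a multiple of 139, so there are no elements of order 139.

0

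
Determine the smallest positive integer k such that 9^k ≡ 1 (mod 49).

21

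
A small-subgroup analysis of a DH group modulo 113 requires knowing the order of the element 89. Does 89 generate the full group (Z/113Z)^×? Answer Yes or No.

Yes

φ(113) = 113 − 1 = 112 = 2^4 · 7.
Test 89^(112/q) mod 113 for each prime factor q of 112:
89^56 ≡ 112 (mod 113)  [q = 2: ≢ 1 ✓]
89^16 ≡ 28 (mod 113)  [q = 7: ≢ 1 ✓]
None equal 1, so ord_113(89) = 112: 89 is a primitive root.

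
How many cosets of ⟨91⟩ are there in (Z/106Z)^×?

2

The order of 91 must divide φ(106) = φ(2)·φ(53) = 1·52 = 52 = 2^2 · 13.
Divisors of 52: 1, 2, 4, 13, 26, 52.
Evaluate successive powers at the divisors of 52:
91^1 ≡ 91 (mod 106)
91^2 ≡ 13 (mod 106)
91^4 ≡ 63 (mod 106)
91^13 ≡ 105 (mod 106)
91^26 ≡ 1 (mod 106) ✓
Thus |⟨91⟩| = ord(91) = 26.
[(Z/106Z)^× : ⟨91⟩] = 52/26 = 2.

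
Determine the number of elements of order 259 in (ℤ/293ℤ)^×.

0

φ(293) = 293 − 1 = 292 = 2^2 · 73.
(Z/293Z)^× is cyclic (|G| = 292); a cyclic group of order m has exactly φ(d) elements of each order d | m, and none otherwise.
259 does not divide 292, so no element of (Z/293Z)^× has order 259.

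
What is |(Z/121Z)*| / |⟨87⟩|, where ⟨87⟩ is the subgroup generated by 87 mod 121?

5

ord(87) | φ(121) = φ(11^2) = 11·(11−1) = 110 = 2 · 5 · 11.
Divisors of 110: 1, 2, 5, 10, 11, 22, 55, 110.
Test each divisor d:
87^1 ≡ 87 (mod 121)
87^2 ≡ 67 (mod 121)
87^5 ≡ 76 (mod 121)
87^10 ≡ 89 (mod 121)
87^11 ≡ 120 (mod 121)
87^22 ≡ 1 (mod 121) ✓
The order of 87 is 22, so the subgroup it generates has 22 elements.
Index = |(Z/121Z)^×| / |⟨87⟩| = 110 / 22 = 5.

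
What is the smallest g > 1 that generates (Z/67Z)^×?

2

φ(67) = 67 − 1 = 66 = 2 · 3 · 11.
g is a primitive root iff g^(66/q) ≢ 1 (mod 67) for each prime q ∈ {2, 3, 11}.
g = 2: 2^33 ≡ 66; 2^22 ≡ 37; 2^6 ≡ 64 — none is 1, so 2 is a primitive root.
The smallest primitive root modulo 67 is 2.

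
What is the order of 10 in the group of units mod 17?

Since 10 ∈ (Z/17Z)^×, its order divides φ(17) = 17 − 1 = 16 = 2^4.
Divisors of 16: 1, 2, 4, 8, 16.
Evaluate successive powers at the divisors of 16:
10^1 ≡ 10
10^2 ≡ 15
10^4 ≡ 4
10^8 ≡ 16
10^16 ≡ 1
The smallest such exponent is 16, so the order of 10 is 16.

16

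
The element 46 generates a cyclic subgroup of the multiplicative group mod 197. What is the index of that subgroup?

1

ord(46) | φ(197) = 197 − 1 = 196 = 2^2 · 7^2.
Divisors of 196: 1, 2, 4, 7, 14, 28, 49, 98, 196.
Compute 46^d (mod 197) for the divisors d until we hit 1:
46^1 ≡ 46 (mod 197)
46^2 ≡ 146 (mod 197)
46^4 ≡ 40 (mod 197)
46^7 ≡ 129 (mod 197)
46^14 ≡ 93 (mod 197)
46^28 ≡ 178 (mod 197)
46^49 ≡ 183 (mod 197)
46^98 ≡ 196 (mod 197)
46^196 ≡ 1 (mod 197) ✓
Thus |⟨46⟩| = ord(46) = 196.
[(Z/197Z)^× : ⟨46⟩] = 196/196 = 1.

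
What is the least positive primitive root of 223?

φ(223) = 223 − 1 = 222 = 2 · 3 · 37.
Test candidates g = 2, 3, … against the prime factors q ∈ {2, 3, 37} of φ(223): g is a generator iff g^(222/q) ≢ 1 for every such q.
g = 2: 2^111 ≡ 1 — hits 1, so not a primitive root.
g = 3: 3^111 ≡ 222; 3^74 ≡ 183; 3^6 ≡ 60 — none is 1, so 3 is a primitive root.
The smallest primitive root modulo 223 is 3.

3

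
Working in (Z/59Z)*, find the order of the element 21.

29

Since 21 ∈ (Z/59Z)^×, its order divides φ(59) = 59 − 1 = 58 = 2 · 29.
Divisors of 58: 1, 2, 29, 58.
Check 21^d mod 59 for each divisor in increasing order:
21^1 ≡ 21 (mod 59)
21^2 ≡ 28 (mod 59)
21^29 ≡ 1 (mod 59) ✓
Hence ord(21) = 29.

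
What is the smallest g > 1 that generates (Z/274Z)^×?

3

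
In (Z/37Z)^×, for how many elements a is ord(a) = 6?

φ(37) = 37 − 1 = 36 = 2^2 · 3^2.
Since (Z/37Z)^× is cyclic of order 36, the number of elements of order d is φ(d) when d | 36 and 0 otherwise.
6 = 2 · 3 divides 36, and φ(6) = 2.

2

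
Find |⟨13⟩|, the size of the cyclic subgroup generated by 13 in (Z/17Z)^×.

Since 13 ∈ (Z/17Z)^×, its order divides φ(17) = 17 − 1 = 16 = 2^4.
Divisors of 16: 1, 2, 4, 8, 16.
Check 13^d mod 17 for each divisor in increasing order:
13^1 ≡ 13 (mod 17)
13^2 ≡ 16 (mod 17)
13^4 ≡ 1 (mod 17) ✓
Hence ord(13) = 4.

4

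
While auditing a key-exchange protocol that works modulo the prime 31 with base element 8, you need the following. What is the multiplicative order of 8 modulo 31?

5

ord(8) | φ(31) = 31 − 1 = 30 = 2 · 3 · 5.
Divisors of 30: 1, 2, 3, 5, 6, 10, 15, 30.
Check 8^d mod 31 for each divisor in increasing order:
8^1 ≡ 8
8^2 ≡ 2
8^3 ≡ 16
8^5 ≡ 1
Hence ord(8) = 5.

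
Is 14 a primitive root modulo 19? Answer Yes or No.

φ(19) = 19 − 1 = 18 = 2 · 3^2.
14 is a primitive root mod 19 iff 14^(φ(19)/q) ≢ 1 for every prime q | φ(19), i.e. q ∈ {2, 3}.
14^9 ≡ 18 (mod 19)  [q = 2: ≢ 1 ✓]
14^6 ≡ 7 (mod 19)  [q = 3: ≢ 1 ✓]
None equal 1, so ord_19(14) = 18: 14 is a primitive root.

Yes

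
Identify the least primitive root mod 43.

3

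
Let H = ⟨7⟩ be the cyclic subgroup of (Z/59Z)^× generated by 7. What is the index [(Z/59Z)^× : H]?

2

ord(7) | φ(59) = 59 − 1 = 58 = 2 · 29.
Divisors of 58: 1, 2, 29, 58.
Compute 7^d (mod 59) for the divisors d until we hit 1:
7^1 ≡ 7
7^2 ≡ 49
7^29 ≡ 1
So ord_59(7) = 29, hence |⟨7⟩| = 29.
[(Z/59Z)^× : ⟨7⟩] = 58/29 = 2.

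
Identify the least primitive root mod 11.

φ(11) = 11 − 1 = 10 = 2 · 5.
Test candidates g = 2, 3, … against the prime factors q ∈ {2, 5} of φ(11): g is a generator iff g^(10/q) ≢ 1 for every such q.
g = 2: 2^5 ≡ 10; 2^2 ≡ 4 — none is 1, so 2 is a primitive root.
So 2 is the smallest generator of (Z/11Z)^×.

2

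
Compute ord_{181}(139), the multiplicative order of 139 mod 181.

By Lagrange's theorem, ord_181(139) divides φ(181) = 181 − 1 = 180 = 2^2 · 3^2 · 5.
Divisors of 180: 1, 2, 3, 4, 5, 6, 9, 10, 12, 15, 18, 20, 30, 36, 45, 60, 90, 180.
Check 139^d mod 181 for each divisor in increasing order:
139^1 ≡ 139 (mod 181)
139^2 ≡ 135 (mod 181)
139^3 ≡ 122 (mod 181)
139^4 ≡ 125 (mod 181)
139^5 ≡ 180 (mod 181)
139^6 ≡ 42 (mod 181)
139^9 ≡ 56 (mod 181)
139^10 ≡ 1 (mod 181) ✓
So ord_181(139) = 10.

10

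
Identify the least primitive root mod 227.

φ(227) = 227 − 1 = 226 = 2 · 113.
Test candidates g = 2, 3, … against the prime factors q ∈ {2, 113} of φ(227): g is a generator iff g^(226/q) ≢ 1 for every such q.
g = 2: 2^113 ≡ 226; 2^2 ≡ 4 — none is 1, so 2 is a primitive root.
The smallest primitive root modulo 227 is 2.

2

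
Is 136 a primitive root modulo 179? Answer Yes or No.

φ(179) = 179 − 1 = 178 = 2 · 89.
Test 136^(178/q) mod 179 for each prime factor q of 178:
136^89 ≡ 178 (mod 179)  [q = 2: ≢ 1 ✓]
136^2 ≡ 59 (mod 179)  [q = 89: ≢ 1 ✓]
Every test exponent gives a nontrivial residue, hence 136 generates the full group.

Yes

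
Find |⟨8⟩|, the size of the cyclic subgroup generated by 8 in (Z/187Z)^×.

40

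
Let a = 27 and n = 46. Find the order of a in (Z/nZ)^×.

11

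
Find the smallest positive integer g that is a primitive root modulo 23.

φ(23) = 23 − 1 = 22 = 2 · 11.
g is a primitive root iff g^(22/q) ≢ 1 (mod 23) for each prime q ∈ {2, 11}.
g = 2: 2^11 ≡ 1 — hits 1, so not a primitive root.
g = 3: 3^11 ≡ 1 — hits 1, so not a primitive root.
g = 4: 4^11 ≡ 1 — hits 1, so not a primitive root.
g = 5: 5^11 ≡ 22; 5^2 ≡ 2 — none is 1, so 5 is a primitive root.
So 5 is the smallest generator of (Z/23Z)^×.

5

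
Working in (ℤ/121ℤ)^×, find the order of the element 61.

110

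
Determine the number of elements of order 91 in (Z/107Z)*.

φ(107) = 107 − 1 = 106 = 2 · 53.
(Z/107Z)^× is cyclic (|G| = 106); a cyclic group of order m has exactly φ(d) elements of each order d | m, and none otherwise.
Here 106 is not a multiple of 91, so there are no elements of order 91.

0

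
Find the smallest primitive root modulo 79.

φ(79) = 79 − 1 = 78 = 2 · 3 · 13.
g is a primitive root iff g^(78/q) ≢ 1 (mod 79) for each prime q ∈ {2, 3, 13}.
g = 2: 2^39 ≡ 1 — hits 1, so not a primitive root.
g = 3: 3^39 ≡ 78; 3^26 ≡ 23; 3^6 ≡ 18 — none is 1, so 3 is a primitive root.
So 3 is the smallest generator of (Z/79Z)^×.

3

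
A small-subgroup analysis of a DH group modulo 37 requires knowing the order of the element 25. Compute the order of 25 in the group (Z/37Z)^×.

18

Since 25 ∈ (Z/37Z)^×, its order divides φ(37) = 37 − 1 = 36 = 2^2 · 3^2.
Divisors of 36: 1, 2, 3, 4, 6, 9, 12, 18, 36.
Compute 25^d (mod 37) for the divisors d until we hit 1:
25^1 ≡ 25 (mod 37)
25^2 ≡ 33 (mod 37)
25^3 ≡ 11 (mod 37)
25^4 ≡ 16 (mod 37)
25^6 ≡ 10 (mod 37)
25^9 ≡ 36 (mod 37)
25^12 ≡ 26 (mod 37)
25^18 ≡ 1 (mod 37) ✓
Hence ord(25) = 18.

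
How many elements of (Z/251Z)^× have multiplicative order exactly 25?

20

φ(251) = 251 − 1 = 250 = 2 · 5^3.
In a cyclic group of order 250, there are φ(d) elements of order d for each divisor d of 250, and zero for non-divisors.
25 = 5^2 divides 250, and φ(25) = 20.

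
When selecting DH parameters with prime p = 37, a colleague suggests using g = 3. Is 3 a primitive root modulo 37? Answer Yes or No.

No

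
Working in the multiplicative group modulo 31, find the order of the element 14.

ord(14) | φ(31) = 31 − 1 = 30 = 2 · 3 · 5.
Divisors of 30: 1, 2, 3, 5, 6, 10, 15, 30.
Compute 14^d (mod 31) for the divisors d until we hit 1:
14^1 ≡ 14 (mod 31)
14^2 ≡ 10 (mod 31)
14^3 ≡ 16 (mod 31)
14^5 ≡ 5 (mod 31)
14^6 ≡ 8 (mod 31)
14^10 ≡ 25 (mod 31)
14^15 ≡ 1 (mod 31) ✓
Therefore the multiplicative order of 14 modulo 31 is 15.

15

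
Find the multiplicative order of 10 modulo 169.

78

The order of 10 must divide φ(169) = φ(13^2) = 13·(13−1) = 156 = 2^2 · 3 · 13.
Divisors of 156: 1, 2, 3, 4, 6, 12, 13, 26, 39, 52, 78, 156.
Test each divisor d:
10^1 ≡ 10 (mod 169)
10^2 ≡ 100 (mod 169)
10^3 ≡ 155 (mod 169)
10^4 ≡ 29 (mod 169)
10^6 ≡ 27 (mod 169)
10^12 ≡ 53 (mod 169)
10^13 ≡ 23 (mod 169)
10^26 ≡ 22 (mod 169)
10^39 ≡ 168 (mod 169)
10^52 ≡ 146 (mod 169)
10^78 ≡ 1 (mod 169) ✓
The smallest such exponent is 78, so the order of 10 is 78.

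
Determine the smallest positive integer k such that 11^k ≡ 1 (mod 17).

16

ord(11) | φ(17) = 17 − 1 = 16 = 2^4.
Divisors of 16: 1, 2, 4, 8, 16.
Evaluate successive powers at the divisors of 16:
11^1 ≡ 11 (mod 17)
11^2 ≡ 2 (mod 17)
11^4 ≡ 4 (mod 17)
11^8 ≡ 16 (mod 17)
11^16 ≡ 1 (mod 17) ✓
So ord_17(11) = 16.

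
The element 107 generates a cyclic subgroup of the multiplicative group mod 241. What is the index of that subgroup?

4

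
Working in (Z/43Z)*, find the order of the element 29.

42

Since 29 ∈ (Z/43Z)^×, its order divides φ(43) = 43 − 1 = 42 = 2 · 3 · 7.
Divisors of 42: 1, 2, 3, 6, 7, 14, 21, 42.
Compute 29^d (mod 43) for the divisors d until we hit 1:
29^1 ≡ 29
29^2 ≡ 24
29^3 ≡ 8
29^6 ≡ 21
29^7 ≡ 7
29^14 ≡ 6
29^21 ≡ 42
29^42 ≡ 1
The smallest such exponent is 42, so the order of 29 is 42.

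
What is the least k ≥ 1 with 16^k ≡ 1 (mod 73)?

9

Since 16 ∈ (Z/73Z)^×, its order divides φ(73) = 73 − 1 = 72 = 2^3 · 3^2.
Divisors of 72: 1, 2, 3, 4, 6, 8, 9, 12, 18, 24, 36, 72.
Check 16^d mod 73 for each divisor in increasing order:
16^1 ≡ 16
16^2 ≡ 37
16^3 ≡ 8
16^4 ≡ 55
16^6 ≡ 64
16^8 ≡ 32
16^9 ≡ 1
Hence ord(16) = 9.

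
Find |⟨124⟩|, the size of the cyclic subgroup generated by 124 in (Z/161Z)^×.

The order of 124 must divide φ(161) = φ(7·23) = (7−1)·(23−1) = 6·22 = 132 = 2^2 · 3 · 11.
Divisors of 132: 1, 2, 3, 4, 6, 11, 12, 22, 33, 44, 66, 132.
Check 124^d mod 161 for each divisor in increasing order:
124^1 ≡ 124 (mod 161)
124^2 ≡ 81 (mod 161)
124^3 ≡ 62 (mod 161)
124^4 ≡ 121 (mod 161)
124^6 ≡ 141 (mod 161)
124^11 ≡ 24 (mod 161)
124^12 ≡ 78 (mod 161)
124^22 ≡ 93 (mod 161)
124^33 ≡ 139 (mod 161)
124^44 ≡ 116 (mod 161)
124^66 ≡ 1 (mod 161) ✓
Hence ord(124) = 66.

66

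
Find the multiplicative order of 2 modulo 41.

By Lagrange's theorem, ord_41(2) divides φ(41) = 41 − 1 = 40 = 2^3 · 5.
Divisors of 40: 1, 2, 4, 5, 8, 10, 20, 40.
Evaluate successive powers at the divisors of 40:
2^1 ≡ 2
2^2 ≡ 4
2^4 ≡ 16
2^5 ≡ 32
2^8 ≡ 10
2^10 ≡ 40
2^20 ≡ 1
Hence ord(2) = 20.

20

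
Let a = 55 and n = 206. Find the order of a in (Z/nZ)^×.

51

ord(55) | φ(206) = φ(2)·φ(103) = 1·102 = 102 = 2 · 3 · 17.
Divisors of 102: 1, 2, 3, 6, 17, 34, 51, 102.
Check 55^d mod 206 for each divisor in increasing order:
55^1 ≡ 55 (mod 206)
55^2 ≡ 141 (mod 206)
55^3 ≡ 133 (mod 206)
55^6 ≡ 179 (mod 206)
55^17 ≡ 159 (mod 206)
55^34 ≡ 149 (mod 206)
55^51 ≡ 1 (mod 206) ✓
Therefore the multiplicative order of 55 modulo 206 is 51.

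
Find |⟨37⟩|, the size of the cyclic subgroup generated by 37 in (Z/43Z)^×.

6

Since 37 ∈ (Z/43Z)^×, its order divides φ(43) = 43 − 1 = 42 = 2 · 3 · 7.
Divisors of 42: 1, 2, 3, 6, 7, 14, 21, 42.
Test each divisor d:
37^1 ≡ 37 (mod 43)
37^2 ≡ 36 (mod 43)
37^3 ≡ 42 (mod 43)
37^6 ≡ 1 (mod 43) ✓
So ord_43(37) = 6.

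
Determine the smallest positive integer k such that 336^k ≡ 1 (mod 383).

191

The order of 336 must divide φ(383) = 383 − 1 = 382 = 2 · 191.
Divisors of 382: 1, 2, 191, 382.
Compute 336^d (mod 383) for the divisors d until we hit 1:
336^1 ≡ 336
336^2 ≡ 294
336^191 ≡ 1
So ord_383(336) = 191.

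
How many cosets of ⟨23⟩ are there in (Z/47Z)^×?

1

Since 23 ∈ (Z/47Z)^×, its order divides φ(47) = 47 − 1 = 46 = 2 · 23.
Divisors of 46: 1, 2, 23, 46.
Check 23^d mod 47 for each divisor in increasing order:
23^1 ≡ 23
23^2 ≡ 12
23^23 ≡ 46
23^46 ≡ 1
Thus |⟨23⟩| = ord(23) = 46.
The index is φ(47) / ord(23) = 46 / 46 = 1.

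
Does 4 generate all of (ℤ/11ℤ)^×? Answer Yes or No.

No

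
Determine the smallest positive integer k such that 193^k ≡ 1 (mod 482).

40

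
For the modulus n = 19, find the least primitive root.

φ(19) = 19 − 1 = 18 = 2 · 3^2.
g is a primitive root iff g^(18/q) ≢ 1 (mod 19) for each prime q ∈ {2, 3}.
g = 2: 2^9 ≡ 18; 2^6 ≡ 7 — none is 1, so 2 is a primitive root.
So 2 is the smallest generator of (Z/19Z)^×.

2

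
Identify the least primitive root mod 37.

φ(37) = 37 − 1 = 36 = 2^2 · 3^2.
g is a primitive root iff g^(36/q) ≢ 1 (mod 37) for each prime q ∈ {2, 3}.
g = 2: 2^18 ≡ 36; 2^12 ≡ 26 — none is 1, so 2 is a primitive root.
So 2 is the smallest generator of (Z/37Z)^×.

2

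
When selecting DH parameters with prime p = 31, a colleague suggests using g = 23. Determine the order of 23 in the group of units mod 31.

10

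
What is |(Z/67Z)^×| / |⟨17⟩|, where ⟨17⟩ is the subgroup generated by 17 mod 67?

Since 17 ∈ (Z/67Z)^×, its order divides φ(67) = 67 − 1 = 66 = 2 · 3 · 11.
Divisors of 66: 1, 2, 3, 6, 11, 22, 33, 66.
Check 17^d mod 67 for each divisor in increasing order:
17^1 ≡ 17 (mod 67)
17^2 ≡ 21 (mod 67)
17^3 ≡ 22 (mod 67)
17^6 ≡ 15 (mod 67)
17^11 ≡ 29 (mod 67)
17^22 ≡ 37 (mod 67)
17^33 ≡ 1 (mod 67) ✓
Thus |⟨17⟩| = ord(17) = 33.
Index = |(Z/67Z)^×| / |⟨17⟩| = 66 / 33 = 2.

2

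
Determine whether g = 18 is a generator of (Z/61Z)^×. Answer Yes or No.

φ(61) = 61 − 1 = 60 = 2^2 · 3 · 5.
It suffices to check that the order of 18 is not a proper divisor of 60: compute 18^(60/q) for q ∈ {2, 3, 5}.
18^30 ≡ 60 (mod 61)  [q = 2: ≢ 1 ✓]
18^20 ≡ 47 (mod 61)  [q = 3: ≢ 1 ✓]
18^12 ≡ 58 (mod 61)  [q = 5: ≢ 1 ✓]
Every test exponent gives a nontrivial residue, hence 18 generates the full group.

Yes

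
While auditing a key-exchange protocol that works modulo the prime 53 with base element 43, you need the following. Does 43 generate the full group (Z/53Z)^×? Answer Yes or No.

No

φ(53) = 53 − 1 = 52 = 2^2 · 13.
43 is a primitive root mod 53 iff 43^(φ(53)/q) ≢ 1 for every prime q | φ(53), i.e. q ∈ {2, 13}.
43^26 ≡ 1 (mod 53)  [q = 2: ≡ 1 ✗]
43^4 ≡ 36 (mod 53)  [q = 13: ≢ 1 ✓]
The check at q = 2 fails, so 43 generates a proper subgroup.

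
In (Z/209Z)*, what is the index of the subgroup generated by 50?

Since 50 ∈ (Z/209Z)^×, its order divides φ(209) = φ(11·19) = (11−1)·(19−1) = 10·18 = 180 = 2^2 · 3^2 · 5.
Divisors of 180: 1, 2, 3, 4, 5, 6, 9, 10, 12, 15, 18, 20, 30, 36, 45, 60, 90, 180.
Check 50^d mod 209 for each divisor in increasing order:
50^1 ≡ 50 (mod 209)
50^2 ≡ 201 (mod 209)
50^3 ≡ 18 (mod 209)
50^4 ≡ 64 (mod 209)
50^5 ≡ 65 (mod 209)
50^6 ≡ 115 (mod 209)
50^9 ≡ 189 (mod 209)
50^10 ≡ 45 (mod 209)
50^12 ≡ 58 (mod 209)
50^15 ≡ 208 (mod 209)
50^18 ≡ 191 (mod 209)
50^20 ≡ 144 (mod 209)
50^30 ≡ 1 (mod 209) ✓
So ord_209(50) = 30, hence |⟨50⟩| = 30.
[(Z/209Z)^× : ⟨50⟩] = 180/30 = 6.

6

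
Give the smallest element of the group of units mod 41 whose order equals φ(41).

φ(41) = 41 − 1 = 40 = 2^3 · 5.
g is a primitive root iff g^(40/q) ≢ 1 (mod 41) for each prime q ∈ {2, 5}.
g = 2: 2^20 ≡ 1 — hits 1, so not a primitive root.
g = 3: 3^20 ≡ 40; 3^8 ≡ 1 — hits 1, so not a primitive root.
g = 4: 4^20 ≡ 1 — hits 1, so not a primitive root.
g = 5: 5^20 ≡ 1 — hits 1, so not a primitive root.
g = 6: 6^20 ≡ 40; 6^8 ≡ 10 — none is 1, so 6 is a primitive root.
Hence the least primitive root of 41 is 6.

6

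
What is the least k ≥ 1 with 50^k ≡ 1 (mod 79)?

By Lagrange's theorem, ord_79(50) divides φ(79) = 79 − 1 = 78 = 2 · 3 · 13.
Divisors of 78: 1, 2, 3, 6, 13, 26, 39, 78.
Check 50^d mod 79 for each divisor in increasing order:
50^1 ≡ 50 (mod 79)
50^2 ≡ 51 (mod 79)
50^3 ≡ 22 (mod 79)
50^6 ≡ 10 (mod 79)
50^13 ≡ 23 (mod 79)
50^26 ≡ 55 (mod 79)
50^39 ≡ 1 (mod 79) ✓
Hence ord(50) = 39.

39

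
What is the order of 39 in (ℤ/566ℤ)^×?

By Lagrange's theorem, ord_566(39) divides φ(566) = φ(2)·φ(283) = 1·282 = 282 = 2 · 3 · 47.
Divisors of 282: 1, 2, 3, 6, 47, 94, 141, 282.
Evaluate successive powers at the divisors of 282:
39^1 ≡ 39
39^2 ≡ 389
39^3 ≡ 455
39^6 ≡ 435
39^47 ≡ 565
39^94 ≡ 1
The smallest such exponent is 94, so the order of 39 is 94.

94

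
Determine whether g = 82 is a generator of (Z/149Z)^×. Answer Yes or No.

φ(149) = 149 − 1 = 148 = 2^2 · 37.
An element g generates (Z/149Z)^× iff g^(148/q) ≢ 1 (mod 149) for each prime q ∈ {2, 37}.
82^74 ≡ 1 (mod 149)  [q = 2: ≡ 1 ✗]
82^4 ≡ 63 (mod 149)  [q = 37: ≢ 1 ✓]
Since 82^74 ≡ 1, the order of 82 divides 74 < 148, so 82 is not a primitive root.

No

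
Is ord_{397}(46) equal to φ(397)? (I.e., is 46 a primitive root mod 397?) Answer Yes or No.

φ(397) = 397 − 1 = 396 = 2^2 · 3^2 · 11.
Test 46^(396/q) mod 397 for each prime factor q of 396:
46^198 ≡ 396 (mod 397)  [q = 2: ≢ 1 ✓]
46^132 ≡ 34 (mod 397)  [q = 3: ≢ 1 ✓]
46^36 ≡ 31 (mod 397)  [q = 11: ≢ 1 ✓]
None equal 1, so ord_397(46) = 396: 46 is a primitive root.

Yes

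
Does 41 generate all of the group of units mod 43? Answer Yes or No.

No

φ(43) = 43 − 1 = 42 = 2 · 3 · 7.
It suffices to check that the order of 41 is not a proper divisor of 42: compute 41^(42/q) for q ∈ {2, 3, 7}.
41^21 ≡ 1 (mod 43)  [q = 2: ≡ 1 ✗]
41^14 ≡ 1 (mod 43)  [q = 3: ≡ 1 ✗]
41^6 ≡ 21 (mod 43)  [q = 7: ≢ 1 ✓]
Since 41^21 ≡ 1, the order of 41 divides 21 < 42, so 41 is not a primitive root.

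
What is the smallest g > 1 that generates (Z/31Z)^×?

φ(31) = 31 − 1 = 30 = 2 · 3 · 5.
Test candidates g = 2, 3, … against the prime factors q ∈ {2, 3, 5} of φ(31): g is a generator iff g^(30/q) ≢ 1 for every such q.
g = 2: 2^15 ≡ 1 — hits 1, so not a primitive root.
g = 3: 3^15 ≡ 30; 3^10 ≡ 25; 3^6 ≡ 16 — none is 1, so 3 is a primitive root.
So 3 is the smallest generator of (Z/31Z)^×.

3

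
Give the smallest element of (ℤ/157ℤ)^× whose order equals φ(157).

φ(157) = 157 − 1 = 156 = 2^2 · 3 · 13.
Test candidates g = 2, 3, … against the prime factors q ∈ {2, 3, 13} of φ(157): g is a generator iff g^(156/q) ≢ 1 for every such q.
g = 2: 2^78 ≡ 156; 2^52 ≡ 1 — hits 1, so not a primitive root.
g = 3: 3^78 ≡ 1 — hits 1, so not a primitive root.
g = 4: 4^78 ≡ 1 — hits 1, so not a primitive root.
g = 5: 5^78 ≡ 156; 5^52 ≡ 12; 5^12 ≡ 130 — none is 1, so 5 is a primitive root.
So 5 is the smallest generator of (Z/157Z)^×.

5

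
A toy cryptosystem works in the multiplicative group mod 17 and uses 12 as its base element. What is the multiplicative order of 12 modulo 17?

16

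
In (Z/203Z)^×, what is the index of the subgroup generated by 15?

By Lagrange's theorem, ord_203(15) divides φ(203) = φ(7·29) = (7−1)·(29−1) = 6·28 = 168 = 2^3 · 3 · 7.
Divisors of 168: 1, 2, 3, 4, 6, 7, 8, 12, 14, 21, 24, 28, 42, 56, 84, 168.
Check 15^d mod 203 for each divisor in increasing order:
15^1 ≡ 15
15^2 ≡ 22
15^3 ≡ 127
15^4 ≡ 78
15^6 ≡ 92
15^7 ≡ 162
15^8 ≡ 197
15^12 ≡ 141
15^14 ≡ 57
15^21 ≡ 99
15^24 ≡ 190
15^28 ≡ 1
The order of 15 is 28, so the subgroup it generates has 28 elements.
[(Z/203Z)^× : ⟨15⟩] = 168/28 = 6.

6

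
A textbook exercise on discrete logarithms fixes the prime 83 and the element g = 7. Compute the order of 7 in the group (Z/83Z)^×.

By Lagrange's theorem, ord_83(7) divides φ(83) = 83 − 1 = 82 = 2 · 41.
Divisors of 82: 1, 2, 41, 82.
Check 7^d mod 83 for each divisor in increasing order:
7^1 ≡ 7 (mod 83)
7^2 ≡ 49 (mod 83)
7^41 ≡ 1 (mod 83) ✓
Therefore the multiplicative order of 7 modulo 83 is 41.

41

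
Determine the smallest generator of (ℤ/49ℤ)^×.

φ(49) = φ(7^2) = 7·(7−1) = 42 = 2 · 3 · 7.
Test candidates g = 2, 3, … against the prime factors q ∈ {2, 3, 7} of φ(49): g is a generator iff g^(42/q) ≢ 1 for every such q.
g = 2: 2^21 ≡ 1 — hits 1, so not a primitive root.
g = 3: 3^21 ≡ 48; 3^14 ≡ 30; 3^6 ≡ 43 — none is 1, so 3 is a primitive root.
Hence the least primitive root of 49 is 3.

3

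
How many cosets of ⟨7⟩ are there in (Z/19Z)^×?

ord(7) | φ(19) = 19 − 1 = 18 = 2 · 3^2.
Divisors of 18: 1, 2, 3, 6, 9, 18.
Check 7^d mod 19 for each divisor in increasing order:
7^1 ≡ 7
7^2 ≡ 11
7^3 ≡ 1
Thus |⟨7⟩| = ord(7) = 3.
The index is φ(19) / ord(7) = 18 / 3 = 6.

6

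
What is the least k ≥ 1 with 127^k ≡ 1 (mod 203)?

By Lagrange's theorem, ord_203(127) divides φ(203) = φ(7·29) = (7−1)·(29−1) = 6·28 = 168 = 2^3 · 3 · 7.
Divisors of 168: 1, 2, 3, 4, 6, 7, 8, 12, 14, 21, 24, 28, 42, 56, 84, 168.
Test each divisor d:
127^1 ≡ 127 (mod 203)
127^2 ≡ 92 (mod 203)
127^3 ≡ 113 (mod 203)
127^4 ≡ 141 (mod 203)
127^6 ≡ 183 (mod 203)
127^7 ≡ 99 (mod 203)
127^8 ≡ 190 (mod 203)
127^12 ≡ 197 (mod 203)
127^14 ≡ 57 (mod 203)
127^21 ≡ 162 (mod 203)
127^24 ≡ 36 (mod 203)
127^28 ≡ 1 (mod 203) ✓
Hence ord(127) = 28.

28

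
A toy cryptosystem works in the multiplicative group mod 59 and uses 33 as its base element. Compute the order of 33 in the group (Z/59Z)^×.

The order of 33 must divide φ(59) = 59 − 1 = 58 = 2 · 29.
Divisors of 58: 1, 2, 29, 58.
Evaluate successive powers at the divisors of 58:
33^1 ≡ 33 (mod 59)
33^2 ≡ 27 (mod 59)
33^29 ≡ 58 (mod 59)
33^58 ≡ 1 (mod 59) ✓
The smallest such exponent is 58, so the order of 33 is 58.

58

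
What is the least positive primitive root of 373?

2

φ(373) = 373 − 1 = 372 = 2^2 · 3 · 31.
g is a primitive root iff g^(372/q) ≢ 1 (mod 373) for each prime q ∈ {2, 3, 31}.
g = 2: 2^186 ≡ 372; 2^124 ≡ 284; 2^12 ≡ 366 — none is 1, so 2 is a primitive root.
The smallest primitive root modulo 373 is 2.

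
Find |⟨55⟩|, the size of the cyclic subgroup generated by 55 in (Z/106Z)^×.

52

The order of 55 must divide φ(106) = φ(2)·φ(53) = 1·52 = 52 = 2^2 · 13.
Divisors of 52: 1, 2, 4, 13, 26, 52.
Evaluate successive powers at the divisors of 52:
55^1 ≡ 55 (mod 106)
55^2 ≡ 57 (mod 106)
55^4 ≡ 69 (mod 106)
55^13 ≡ 83 (mod 106)
55^26 ≡ 105 (mod 106)
55^52 ≡ 1 (mod 106) ✓
Therefore the multiplicative order of 55 modulo 106 is 52.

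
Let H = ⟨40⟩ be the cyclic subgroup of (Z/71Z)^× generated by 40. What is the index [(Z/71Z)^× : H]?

2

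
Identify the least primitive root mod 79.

φ(79) = 79 − 1 = 78 = 2 · 3 · 13.
Test candidates g = 2, 3, … against the prime factors q ∈ {2, 3, 13} of φ(79): g is a generator iff g^(78/q) ≢ 1 for every such q.
g = 2: 2^39 ≡ 1 — hits 1, so not a primitive root.
g = 3: 3^39 ≡ 78; 3^26 ≡ 23; 3^6 ≡ 18 — none is 1, so 3 is a primitive root.
The smallest primitive root modulo 79 is 3.

3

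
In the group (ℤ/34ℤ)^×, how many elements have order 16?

8

φ(34) = φ(2)·φ(17) = 1·16 = 16 = 2^4.
Since (Z/34Z)^× is cyclic of order 16, the number of elements of order d is φ(d) when d | 16 and 0 otherwise.
16 = 2^4 divides 16, and φ(16) = 8.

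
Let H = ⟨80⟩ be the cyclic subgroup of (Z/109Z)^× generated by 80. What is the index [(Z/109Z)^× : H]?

4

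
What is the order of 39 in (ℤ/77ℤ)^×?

30

Since 39 ∈ (Z/77Z)^×, its order divides φ(77) = φ(7·11) = (7−1)·(11−1) = 6·10 = 60 = 2^2 · 3 · 5.
Divisors of 60: 1, 2, 3, 4, 5, 6, 10, 12, 15, 20, 30, 60.
Evaluate successive powers at the divisors of 60:
39^1 ≡ 39 (mod 77)
39^2 ≡ 58 (mod 77)
39^3 ≡ 29 (mod 77)
39^4 ≡ 53 (mod 77)
39^5 ≡ 65 (mod 77)
39^6 ≡ 71 (mod 77)
39^10 ≡ 67 (mod 77)
39^12 ≡ 36 (mod 77)
39^15 ≡ 43 (mod 77)
39^20 ≡ 23 (mod 77)
39^30 ≡ 1 (mod 77) ✓
Therefore the multiplicative order of 39 modulo 77 is 30.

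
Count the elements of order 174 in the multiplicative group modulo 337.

0

φ(337) = 337 − 1 = 336 = 2^4 · 3 · 7.
Since (Z/337Z)^× is cyclic of order 336, the number of elements of order d is φ(d) when d | 336 and 0 otherwise.
174 does not divide 336, so no element of (Z/337Z)^× has order 174.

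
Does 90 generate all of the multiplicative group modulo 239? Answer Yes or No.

No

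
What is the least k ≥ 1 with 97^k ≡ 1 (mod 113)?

14

By Lagrange's theorem, ord_113(97) divides φ(113) = 113 − 1 = 112 = 2^4 · 7.
Divisors of 112: 1, 2, 4, 7, 8, 14, 16, 28, 56, 112.
Test each divisor d:
97^1 ≡ 97
97^2 ≡ 30
97^4 ≡ 109
97^7 ≡ 112
97^8 ≡ 16
97^14 ≡ 1
So ord_113(97) = 14.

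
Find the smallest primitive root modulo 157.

5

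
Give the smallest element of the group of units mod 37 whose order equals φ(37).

2

φ(37) = 37 − 1 = 36 = 2^2 · 3^2.
g is a primitive root iff g^(36/q) ≢ 1 (mod 37) for each prime q ∈ {2, 3}.
g = 2: 2^18 ≡ 36; 2^12 ≡ 26 — none is 1, so 2 is a primitive root.
The smallest primitive root modulo 37 is 2.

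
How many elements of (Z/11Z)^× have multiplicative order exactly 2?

φ(11) = 11 − 1 = 10 = 2 · 5.
Since (Z/11Z)^× is cyclic of order 10, the number of elements of order d is φ(d) when d | 10 and 0 otherwise.
2 | 10, and φ(2) = 2 − 1 = 1.

1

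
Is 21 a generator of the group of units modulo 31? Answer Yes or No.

Yes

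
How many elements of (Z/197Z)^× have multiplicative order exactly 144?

0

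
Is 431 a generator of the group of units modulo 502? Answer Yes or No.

No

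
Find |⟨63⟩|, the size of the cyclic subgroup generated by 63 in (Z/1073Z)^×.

ord(63) | φ(1073) = φ(29·37) = (29−1)·(37−1) = 28·36 = 1008 = 2^4 · 3^2 · 7.
Divisors of 1008: 1, 2, 3, 4, 6, 7, 8, 9, 12, 14, 16, 18, 21, 24, 28, 36, 42, 48, 56, 63, 72, 84, 112, 126, 144, 168, 252, 336, 504, 1008.
Test each divisor d:
63^1 ≡ 63 (mod 1073)
63^2 ≡ 750 (mod 1073)
63^3 ≡ 38 (mod 1073)
63^4 ≡ 248 (mod 1073)
63^6 ≡ 371 (mod 1073)
63^7 ≡ 840 (mod 1073)
63^8 ≡ 343 (mod 1073)
63^9 ≡ 149 (mod 1073)
63^12 ≡ 297 (mod 1073)
63^14 ≡ 639 (mod 1073)
63^16 ≡ 692 (mod 1073)
63^18 ≡ 741 (mod 1073)
63^21 ≡ 260 (mod 1073)
63^24 ≡ 223 (mod 1073)
63^28 ≡ 581 (mod 1073)
63^36 ≡ 778 (mod 1073)
63^42 ≡ 1 (mod 1073) ✓
The smallest such exponent is 42, so the order of 63 is 42.

42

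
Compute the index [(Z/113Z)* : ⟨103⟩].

1

ord(103) | φ(113) = 113 − 1 = 112 = 2^4 · 7.
Divisors of 112: 1, 2, 4, 7, 8, 14, 16, 28, 56, 112.
Evaluate successive powers at the divisors of 112:
103^1 ≡ 103
103^2 ≡ 100
103^4 ≡ 56
103^7 ≡ 48
103^8 ≡ 85
103^14 ≡ 44
103^16 ≡ 106
103^28 ≡ 15
103^56 ≡ 112
103^112 ≡ 1
Thus |⟨103⟩| = ord(103) = 112.
The index is φ(113) / ord(103) = 112 / 112 = 1.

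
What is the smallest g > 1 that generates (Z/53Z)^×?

2

φ(53) = 53 − 1 = 52 = 2^2 · 13.
g is a primitive root iff g^(52/q) ≢ 1 (mod 53) for each prime q ∈ {2, 13}.
g = 2: 2^26 ≡ 52; 2^4 ≡ 16 — none is 1, so 2 is a primitive root.
Hence the least primitive root of 53 is 2.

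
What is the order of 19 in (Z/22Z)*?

Since 19 ∈ (Z/22Z)^×, its order divides φ(22) = φ(2)·φ(11) = 1·10 = 10 = 2 · 5.
Divisors of 10: 1, 2, 5, 10.
Test each divisor d:
19^1 ≡ 19 (mod 22)
19^2 ≡ 9 (mod 22)
19^5 ≡ 21 (mod 22)
19^10 ≡ 1 (mod 22) ✓
So ord_22(19) = 10.

10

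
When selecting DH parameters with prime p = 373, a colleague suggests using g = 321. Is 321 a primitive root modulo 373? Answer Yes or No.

φ(373) = 373 − 1 = 372 = 2^2 · 3 · 31.
An element g generates (Z/373Z)^× iff g^(372/q) ≢ 1 (mod 373) for each prime q ∈ {2, 3, 31}.
321^186 ≡ 1 (mod 373)  [q = 2: ≡ 1 ✗]
321^124 ≡ 88 (mod 373)  [q = 3: ≢ 1 ✓]
321^12 ≡ 213 (mod 373)  [q = 31: ≢ 1 ✓]
321^186 ≡ 1 shows ord(321) | 186, strictly less than φ(373); not a primitive root.

No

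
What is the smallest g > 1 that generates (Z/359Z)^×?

7

φ(359) = 359 − 1 = 358 = 2 · 179.
g is a primitive root iff g^(358/q) ≢ 1 (mod 359) for each prime q ∈ {2, 179}.
g = 2: 2^179 ≡ 1 — hits 1, so not a primitive root.
g = 3: 3^179 ≡ 1 — hits 1, so not a primitive root.
g = 4: 4^179 ≡ 1 — hits 1, so not a primitive root.
g = 5: 5^179 ≡ 1 — hits 1, so not a primitive root.
g = 6: 6^179 ≡ 1 — hits 1, so not a primitive root.
g = 7: 7^179 ≡ 358; 7^2 ≡ 49 — none is 1, so 7 is a primitive root.
The smallest primitive root modulo 359 is 7.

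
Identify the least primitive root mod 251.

6

φ(251) = 251 − 1 = 250 = 2 · 5^3.
Test candidates g = 2, 3, … against the prime factors q ∈ {2, 5} of φ(251): g is a generator iff g^(250/q) ≢ 1 for every such q.
g = 2: 2^125 ≡ 250; 2^50 ≡ 1 — hits 1, so not a primitive root.
g = 3: 3^125 ≡ 1 — hits 1, so not a primitive root.
g = 4: 4^125 ≡ 1 — hits 1, so not a primitive root.
g = 5: 5^125 ≡ 1 — hits 1, so not a primitive root.
g = 6: 6^125 ≡ 250; 6^50 ≡ 219 — none is 1, so 6 is a primitive root.
So 6 is the smallest generator of (Z/251Z)^×.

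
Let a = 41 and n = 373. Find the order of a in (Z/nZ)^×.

31

ord(41) | φ(373) = 373 − 1 = 372 = 2^2 · 3 · 31.
Divisors of 372: 1, 2, 3, 4, 6, 12, 31, 62, 93, 124, 186, 372.
Evaluate successive powers at the divisors of 372:
41^1 ≡ 41 (mod 373)
41^2 ≡ 189 (mod 373)
41^3 ≡ 289 (mod 373)
41^4 ≡ 286 (mod 373)
41^6 ≡ 342 (mod 373)
41^12 ≡ 215 (mod 373)
41^31 ≡ 1 (mod 373) ✓
The smallest such exponent is 31, so the order of 41 is 31.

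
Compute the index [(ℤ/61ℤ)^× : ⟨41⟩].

The order of 41 must divide φ(61) = 61 − 1 = 60 = 2^2 · 3 · 5.
Divisors of 60: 1, 2, 3, 4, 5, 6, 10, 12, 15, 20, 30, 60.
Evaluate successive powers at the divisors of 60:
41^1 ≡ 41 (mod 61)
41^2 ≡ 34 (mod 61)
41^3 ≡ 52 (mod 61)
41^4 ≡ 58 (mod 61)
41^5 ≡ 60 (mod 61)
41^6 ≡ 20 (mod 61)
41^10 ≡ 1 (mod 61) ✓
Thus |⟨41⟩| = ord(41) = 10.
[(Z/61Z)^× : ⟨41⟩] = 60/10 = 6.

6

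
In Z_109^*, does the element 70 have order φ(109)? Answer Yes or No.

Yes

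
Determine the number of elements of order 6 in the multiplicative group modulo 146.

2

φ(146) = φ(2)·φ(73) = 1·72 = 72 = 2^3 · 3^2.
Since (Z/146Z)^× is cyclic of order 72, the number of elements of order d is φ(d) when d | 72 and 0 otherwise.
6 = 2 · 3 divides 72, and φ(6) = 2.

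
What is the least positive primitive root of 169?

φ(169) = φ(13^2) = 13·(13−1) = 156 = 2^2 · 3 · 13.
g is a primitive root iff g^(156/q) ≢ 1 (mod 169) for each prime q ∈ {2, 3, 13}.
g = 2: 2^78 ≡ 168; 2^52 ≡ 146; 2^12 ≡ 40 — none is 1, so 2 is a primitive root.
Hence the least primitive root of 169 is 2.

2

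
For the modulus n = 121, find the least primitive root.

2

φ(121) = φ(11^2) = 11·(11−1) = 110 = 2 · 5 · 11.
g is a primitive root iff g^(110/q) ≢ 1 (mod 121) for each prime q ∈ {2, 5, 11}.
g = 2: 2^55 ≡ 120; 2^22 ≡ 81; 2^10 ≡ 56 — none is 1, so 2 is a primitive root.
So 2 is the smallest generator of (Z/121Z)^×.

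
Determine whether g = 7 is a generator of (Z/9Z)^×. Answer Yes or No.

φ(9) = φ(3^2) = 3·(3−1) = 6 = 2 · 3.
Test 7^(6/q) mod 9 for each prime factor q of 6:
7^3 ≡ 1 (mod 9)  [q = 2: ≡ 1 ✗]
7^2 ≡ 4 (mod 9)  [q = 3: ≢ 1 ✓]
The check at q = 2 fails, so 7 generates a proper subgroup.

No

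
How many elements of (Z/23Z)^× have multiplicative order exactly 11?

10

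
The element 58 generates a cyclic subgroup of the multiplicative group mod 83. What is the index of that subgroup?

1

ord(58) | φ(83) = 83 − 1 = 82 = 2 · 41.
Divisors of 82: 1, 2, 41, 82.
Evaluate successive powers at the divisors of 82:
58^1 ≡ 58 (mod 83)
58^2 ≡ 44 (mod 83)
58^41 ≡ 82 (mod 83)
58^82 ≡ 1 (mod 83) ✓
Thus |⟨58⟩| = ord(58) = 82.
Index = |(Z/83Z)^×| / |⟨58⟩| = 82 / 82 = 1.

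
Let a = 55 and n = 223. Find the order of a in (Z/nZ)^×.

By Lagrange's theorem, ord_223(55) divides φ(223) = 223 − 1 = 222 = 2 · 3 · 37.
Divisors of 222: 1, 2, 3, 6, 37, 74, 111, 222.
Evaluate successive powers at the divisors of 222:
55^1 ≡ 55 (mod 223)
55^2 ≡ 126 (mod 223)
55^3 ≡ 17 (mod 223)
55^6 ≡ 66 (mod 223)
55^37 ≡ 39 (mod 223)
55^74 ≡ 183 (mod 223)
55^111 ≡ 1 (mod 223) ✓
So ord_223(55) = 111.

111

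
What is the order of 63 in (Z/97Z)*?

The order of 63 must divide φ(97) = 97 − 1 = 96 = 2^5 · 3.
Divisors of 96: 1, 2, 3, 4, 6, 8, 12, 16, 24, 32, 48, 96.
Evaluate successive powers at the divisors of 96:
63^1 ≡ 63 (mod 97)
63^2 ≡ 89 (mod 97)
63^3 ≡ 78 (mod 97)
63^4 ≡ 64 (mod 97)
63^6 ≡ 70 (mod 97)
63^8 ≡ 22 (mod 97)
63^12 ≡ 50 (mod 97)
63^16 ≡ 96 (mod 97)
63^24 ≡ 75 (mod 97)
63^32 ≡ 1 (mod 97) ✓
Therefore the multiplicative order of 63 modulo 97 is 32.

32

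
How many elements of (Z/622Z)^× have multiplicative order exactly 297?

φ(622) = φ(2)·φ(311) = 1·310 = 310 = 2 · 5 · 31.
(Z/622Z)^× is cyclic (|G| = 310); a cyclic group of order m has exactly φ(d) elements of each order d | m, and none otherwise.
297 does not divide 310, so no element of (Z/622Z)^× has order 297.

0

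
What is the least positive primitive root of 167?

φ(167) = 167 − 1 = 166 = 2 · 83.
g is a primitive root iff g^(166/q) ≢ 1 (mod 167) for each prime q ∈ {2, 83}.
g = 2: 2^83 ≡ 1 — hits 1, so not a primitive root.
g = 3: 3^83 ≡ 1 — hits 1, so not a primitive root.
g = 4: 4^83 ≡ 1 — hits 1, so not a primitive root.
g = 5: 5^83 ≡ 166; 5^2 ≡ 25 — none is 1, so 5 is a primitive root.
Hence the least primitive root of 167 is 5.

5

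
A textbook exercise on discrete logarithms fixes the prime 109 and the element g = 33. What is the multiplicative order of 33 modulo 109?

4

The order of 33 must divide φ(109) = 109 − 1 = 108 = 2^2 · 3^3.
Divisors of 108: 1, 2, 3, 4, 6, 9, 12, 18, 27, 36, 54, 108.
Compute 33^d (mod 109) for the divisors d until we hit 1:
33^1 ≡ 33 (mod 109)
33^2 ≡ 108 (mod 109)
33^3 ≡ 76 (mod 109)
33^4 ≡ 1 (mod 109) ✓
Therefore the multiplicative order of 33 modulo 109 is 4.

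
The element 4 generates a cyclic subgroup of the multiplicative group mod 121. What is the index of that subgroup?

2

The order of 4 must divide φ(121) = φ(11^2) = 11·(11−1) = 110 = 2 · 5 · 11.
Divisors of 110: 1, 2, 5, 10, 11, 22, 55, 110.
Compute 4^d (mod 121) for the divisors d until we hit 1:
4^1 ≡ 4
4^2 ≡ 16
4^5 ≡ 56
4^10 ≡ 111
4^11 ≡ 81
4^22 ≡ 27
4^55 ≡ 1
Thus |⟨4⟩| = ord(4) = 55.
The index is φ(121) / ord(4) = 110 / 55 = 2.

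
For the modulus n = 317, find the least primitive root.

2

φ(317) = 317 − 1 = 316 = 2^2 · 79.
g is a primitive root iff g^(316/q) ≢ 1 (mod 317) for each prime q ∈ {2, 79}.
g = 2: 2^158 ≡ 316; 2^4 ≡ 16 — none is 1, so 2 is a primitive root.
The smallest primitive root modulo 317 is 2.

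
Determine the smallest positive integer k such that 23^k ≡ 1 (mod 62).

10

By Lagrange's theorem, ord_62(23) divides φ(62) = φ(2)·φ(31) = 1·30 = 30 = 2 · 3 · 5.
Divisors of 30: 1, 2, 3, 5, 6, 10, 15, 30.
Test each divisor d:
23^1 ≡ 23 (mod 62)
23^2 ≡ 33 (mod 62)
23^3 ≡ 15 (mod 62)
23^5 ≡ 61 (mod 62)
23^6 ≡ 39 (mod 62)
23^10 ≡ 1 (mod 62) ✓
So ord_62(23) = 10.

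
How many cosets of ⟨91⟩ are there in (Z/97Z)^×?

8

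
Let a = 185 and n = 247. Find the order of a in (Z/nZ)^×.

Since 185 ∈ (Z/247Z)^×, its order divides φ(247) = φ(13·19) = (13−1)·(19−1) = 12·18 = 216 = 2^3 · 3^3.
Divisors of 216: 1, 2, 3, 4, 6, 8, 9, 12, 18, 24, 27, 36, 54, 72, 108, 216.
Test each divisor d:
185^1 ≡ 185 (mod 247)
185^2 ≡ 139 (mod 247)
185^3 ≡ 27 (mod 247)
185^4 ≡ 55 (mod 247)
185^6 ≡ 235 (mod 247)
185^8 ≡ 61 (mod 247)
185^9 ≡ 170 (mod 247)
185^12 ≡ 144 (mod 247)
185^18 ≡ 1 (mod 247) ✓
The smallest such exponent is 18, so the order of 185 is 18.

18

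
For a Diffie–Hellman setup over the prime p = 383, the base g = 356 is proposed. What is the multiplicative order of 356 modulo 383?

By Lagrange's theorem, ord_383(356) divides φ(383) = 383 − 1 = 382 = 2 · 191.
Divisors of 382: 1, 2, 191, 382.
Check 356^d mod 383 for each divisor in increasing order:
356^1 ≡ 356
356^2 ≡ 346
356^191 ≡ 382
356^382 ≡ 1
So ord_383(356) = 382.

382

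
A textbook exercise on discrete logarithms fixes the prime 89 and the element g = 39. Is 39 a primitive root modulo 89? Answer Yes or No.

φ(89) = 89 − 1 = 88 = 2^3 · 11.
39 is a primitive root mod 89 iff 39^(φ(89)/q) ≢ 1 for every prime q | φ(89), i.e. q ∈ {2, 11}.
39^44 ≡ 1 (mod 89)  [q = 2: ≡ 1 ✗]
39^8 ≡ 2 (mod 89)  [q = 11: ≢ 1 ✓]
Since 39^44 ≡ 1, the order of 39 divides 44 < 88, so 39 is not a primitive root.

No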